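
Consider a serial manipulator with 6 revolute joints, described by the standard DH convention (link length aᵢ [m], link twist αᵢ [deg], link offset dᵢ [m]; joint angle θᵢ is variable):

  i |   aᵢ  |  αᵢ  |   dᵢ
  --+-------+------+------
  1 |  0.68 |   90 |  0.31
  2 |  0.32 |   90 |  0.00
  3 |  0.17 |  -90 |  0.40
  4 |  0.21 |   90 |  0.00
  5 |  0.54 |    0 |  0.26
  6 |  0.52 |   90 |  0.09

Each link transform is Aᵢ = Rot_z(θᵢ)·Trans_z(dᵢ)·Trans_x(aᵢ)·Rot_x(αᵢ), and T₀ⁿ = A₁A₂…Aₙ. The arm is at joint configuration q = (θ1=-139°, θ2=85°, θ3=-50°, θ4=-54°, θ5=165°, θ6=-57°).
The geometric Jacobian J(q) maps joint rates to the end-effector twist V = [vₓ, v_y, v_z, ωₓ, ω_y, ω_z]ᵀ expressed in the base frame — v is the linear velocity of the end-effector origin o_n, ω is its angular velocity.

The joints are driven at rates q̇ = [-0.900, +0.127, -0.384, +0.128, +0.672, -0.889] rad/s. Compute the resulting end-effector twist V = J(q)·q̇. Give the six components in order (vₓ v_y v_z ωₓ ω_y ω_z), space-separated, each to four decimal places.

o_n = [-1.1817, -0.0904, 0.8431]
J₁: ẑ×o_n = [0.0904, -1.1817, 0.0000], ω = ẑ
J2: z=[-0.6561, 0.7547, 0.0000] o=[-0.5132, -0.4461, 0.3100] → [0.4024, 0.3498, 0.2711, -0.6561, 0.7547, 0.0000]
J3: z=[-0.7518, -0.6536, -0.0872] o=[-0.5343, -0.4644, 0.6288] → [-0.1075, 0.2176, -0.7044, -0.7518, -0.6536, -0.0872]
J4: z=[-0.4721, 0.4413, 0.7631] o=[-0.7567, -0.8304, 0.7028] → [-0.5028, -0.2580, -0.1618, -0.4721, 0.4413, 0.7631]
J5: z=[-0.8143, 0.1133, -0.5693] o=[-0.8277, -1.0173, 0.7670] → [0.5363, 0.2635, -0.7147, -0.8143, 0.1133, -0.5693]
J6: z=[-0.8143, 0.1133, -0.5693] o=[-0.9292, -0.4619, 0.5661] → [0.2429, 0.3693, -0.2739, -0.8143, 0.1133, -0.5693]
V = J·q̇ = [0.0912, 0.8401, 0.0474, 0.3217, 0.3787, -0.6453]

0.0912 0.8401 0.0474 0.3217 0.3787 -0.6453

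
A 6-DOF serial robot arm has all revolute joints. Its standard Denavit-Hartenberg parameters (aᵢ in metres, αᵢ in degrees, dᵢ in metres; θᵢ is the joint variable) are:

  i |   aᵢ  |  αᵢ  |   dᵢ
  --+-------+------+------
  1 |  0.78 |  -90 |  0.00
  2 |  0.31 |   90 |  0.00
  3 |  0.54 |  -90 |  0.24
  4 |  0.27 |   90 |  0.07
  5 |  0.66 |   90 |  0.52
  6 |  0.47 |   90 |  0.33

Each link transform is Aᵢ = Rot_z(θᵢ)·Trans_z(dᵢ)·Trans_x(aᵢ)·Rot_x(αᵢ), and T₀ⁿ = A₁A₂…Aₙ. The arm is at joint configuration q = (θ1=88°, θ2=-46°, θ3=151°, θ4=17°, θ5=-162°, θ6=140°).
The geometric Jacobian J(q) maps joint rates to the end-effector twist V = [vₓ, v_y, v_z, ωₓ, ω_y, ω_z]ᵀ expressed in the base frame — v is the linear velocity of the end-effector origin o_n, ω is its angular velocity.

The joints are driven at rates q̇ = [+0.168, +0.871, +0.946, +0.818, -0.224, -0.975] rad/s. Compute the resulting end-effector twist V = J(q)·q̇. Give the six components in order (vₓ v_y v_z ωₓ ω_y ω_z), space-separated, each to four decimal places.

0.4519 -0.2411 0.7293 -1.0935 -0.5237 0.5132

o_n = [-0.0787, -0.2690, 0.4377]
J₁: ẑ×o_n = [0.2690, -0.0787, 0.0000], ω = ẑ
J2: z=[-0.9994, 0.0349, 0.0000] o=[0.0272, 0.7795, 0.0000] → [0.0153, 0.4374, 1.0515, -0.9994, 0.0349, 0.0000]
J3: z=[-0.0251, -0.7189, 0.6947] o=[0.0347, 0.9947, 0.2230] → [0.7235, -0.0734, -0.0499, -0.0251, -0.7189, 0.6947]
J4: z=[0.8623, -0.3671, -0.3487] o=[-0.2444, 0.5035, 0.0500] → [-0.4117, -0.3921, -0.6053, 0.8623, -0.3671, -0.3487]
J5: z=[-0.1719, -0.8601, 0.4804] o=[-0.3126, 0.3821, -0.1917] → [-0.2286, 0.2205, 0.3130, -0.1719, -0.8601, 0.4804]
J6: z=[0.9673, -0.2396, -0.0830] o=[-0.2789, 0.2321, 0.6343] → [0.0055, 0.1736, -0.4367, 0.9673, -0.2396, -0.0830]
V = J·q̇ = [0.4519, -0.2411, 0.7293, -1.0935, -0.5237, 0.5132]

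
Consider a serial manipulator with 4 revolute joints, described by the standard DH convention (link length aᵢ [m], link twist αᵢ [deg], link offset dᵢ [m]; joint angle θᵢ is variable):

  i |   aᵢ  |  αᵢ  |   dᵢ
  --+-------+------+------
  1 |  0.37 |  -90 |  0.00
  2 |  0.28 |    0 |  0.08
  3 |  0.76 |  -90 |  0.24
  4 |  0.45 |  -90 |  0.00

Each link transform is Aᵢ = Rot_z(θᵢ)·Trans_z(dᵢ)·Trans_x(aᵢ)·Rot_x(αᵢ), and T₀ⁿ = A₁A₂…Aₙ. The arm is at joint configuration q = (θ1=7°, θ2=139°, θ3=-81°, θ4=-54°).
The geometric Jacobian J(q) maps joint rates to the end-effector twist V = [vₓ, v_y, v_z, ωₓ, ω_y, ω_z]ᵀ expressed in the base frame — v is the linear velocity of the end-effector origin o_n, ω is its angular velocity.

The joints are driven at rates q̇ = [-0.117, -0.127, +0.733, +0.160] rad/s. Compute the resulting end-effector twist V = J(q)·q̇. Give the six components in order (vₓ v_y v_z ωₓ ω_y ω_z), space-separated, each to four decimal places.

o_n = [0.6130, 0.7645, -1.0525]
J₁: ẑ×o_n = [-0.7645, 0.6130, 0.0000], ω = ẑ
J2: z=[-0.1219, 0.9925, 0.0000] o=[0.3672, 0.0451, 0.0000] → [-1.0447, -0.1283, -0.3316, -0.1219, 0.9925, 0.0000]
J3: z=[-0.1219, 0.9925, 0.0000] o=[0.1477, 0.0987, -0.1837] → [-0.8624, -0.1059, -0.5429, -0.1219, 0.9925, 0.0000]
J4: z=[-0.8417, -0.1034, -0.5299] o=[0.5182, 0.3860, -0.8282] → [0.2237, -0.2390, -0.3087, -0.8417, -0.1034, -0.5299]
V = J·q̇ = [-0.3742, -0.1713, -0.4052, -0.2085, 0.5849, -0.2018]

-0.3742 -0.1713 -0.4052 -0.2085 0.5849 -0.2018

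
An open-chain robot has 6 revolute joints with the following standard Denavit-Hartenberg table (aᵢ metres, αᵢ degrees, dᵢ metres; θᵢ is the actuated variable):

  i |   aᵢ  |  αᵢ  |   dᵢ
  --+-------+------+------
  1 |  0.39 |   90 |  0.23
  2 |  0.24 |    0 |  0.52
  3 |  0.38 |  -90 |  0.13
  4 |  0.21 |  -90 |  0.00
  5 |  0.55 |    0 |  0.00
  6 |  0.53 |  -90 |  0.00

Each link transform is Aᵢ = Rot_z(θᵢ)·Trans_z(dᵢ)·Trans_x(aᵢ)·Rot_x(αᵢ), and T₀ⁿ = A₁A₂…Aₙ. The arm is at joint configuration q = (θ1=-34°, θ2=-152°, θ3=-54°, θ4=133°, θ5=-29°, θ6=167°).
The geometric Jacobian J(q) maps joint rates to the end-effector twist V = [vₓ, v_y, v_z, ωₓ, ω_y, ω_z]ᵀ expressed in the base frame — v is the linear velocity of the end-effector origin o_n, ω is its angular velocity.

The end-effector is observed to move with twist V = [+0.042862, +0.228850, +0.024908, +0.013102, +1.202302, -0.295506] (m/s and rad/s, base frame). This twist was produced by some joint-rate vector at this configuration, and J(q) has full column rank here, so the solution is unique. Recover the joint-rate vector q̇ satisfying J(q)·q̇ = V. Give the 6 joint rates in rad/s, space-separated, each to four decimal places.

-0.9430 0.6460 -0.8310 -0.2920 -0.5280 -0.6730

o_n = [-0.1944, -0.3907, 0.2742]
J₁: ẑ×o_n = [0.3907, -0.1944, 0.0000], ω = ẑ
J2: z=[-0.5592, -0.8290, 0.0000] o=[0.3233, -0.2181, 0.2300] → [-0.0366, 0.0247, -0.3327, -0.5592, -0.8290, 0.0000]
J3: z=[-0.5592, -0.8290, 0.0000] o=[-0.1431, -0.5307, 0.1173] → [-0.1300, 0.0877, -0.1208, -0.5592, -0.8290, 0.0000]
J4: z=[-0.3634, 0.2451, -0.8988] o=[-0.4990, -0.4475, 0.2839] → [0.0486, -0.2773, -0.0953, -0.3634, 0.2451, -0.8988]
J5: z=[0.1636, -0.9330, -0.3206] o=[-0.3064, -0.3921, 0.2211] → [-0.0490, -0.0446, 0.1047, 0.1636, -0.9330, -0.3206]
J6: z=[0.1636, -0.9330, -0.3206] o=[0.0379, -0.2000, -0.1624] → [-0.4684, 0.0031, -0.2480, 0.1636, -0.9330, -0.3206]
q̇ = J⁺·V = [-0.9430, 0.6460, -0.8310, -0.2920, -0.5280, -0.6730]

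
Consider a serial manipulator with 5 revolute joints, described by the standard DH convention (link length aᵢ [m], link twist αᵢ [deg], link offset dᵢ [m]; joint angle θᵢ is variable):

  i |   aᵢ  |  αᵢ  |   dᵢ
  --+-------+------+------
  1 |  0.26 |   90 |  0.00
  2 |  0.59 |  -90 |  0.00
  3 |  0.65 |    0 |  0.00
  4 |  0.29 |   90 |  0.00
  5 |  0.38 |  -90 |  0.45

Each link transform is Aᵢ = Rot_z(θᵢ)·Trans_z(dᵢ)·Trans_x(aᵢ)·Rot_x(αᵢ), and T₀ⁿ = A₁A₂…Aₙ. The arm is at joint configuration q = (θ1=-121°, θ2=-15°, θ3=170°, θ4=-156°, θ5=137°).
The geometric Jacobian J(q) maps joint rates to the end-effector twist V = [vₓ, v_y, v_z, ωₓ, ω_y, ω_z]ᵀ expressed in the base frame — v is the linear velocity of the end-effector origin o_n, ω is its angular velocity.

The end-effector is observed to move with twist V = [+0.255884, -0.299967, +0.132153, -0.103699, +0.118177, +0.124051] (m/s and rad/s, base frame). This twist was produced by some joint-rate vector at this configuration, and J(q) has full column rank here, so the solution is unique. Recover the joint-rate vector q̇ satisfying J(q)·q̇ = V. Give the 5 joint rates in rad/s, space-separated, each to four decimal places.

o_n = [-0.4785, -0.1735, 0.2321]
J₁: ẑ×o_n = [0.1735, -0.4785, 0.0000], ω = ẑ
J2: z=[-0.8572, 0.5150, 0.0000] o=[-0.1339, -0.2229, 0.0000] → [0.1195, 0.1989, 0.1351, -0.8572, 0.5150, 0.0000]
J3: z=[-0.1333, -0.2219, 0.9659] o=[-0.4274, -0.7114, -0.1527] → [-0.6049, 0.0019, -0.0830, -0.1333, -0.2219, 0.9659]
J4: z=[-0.1333, -0.2219, 0.9659] o=[-0.0122, -0.2395, 0.0130] → [-0.1124, -0.4212, -0.1123, -0.1333, -0.2219, 0.9659]
J5: z=[-0.9521, 0.2994, -0.0626] o=[-0.0921, -0.5086, -0.0599] → [0.1084, 0.3021, -0.2034, -0.9521, 0.2994, -0.0626]
q̇ = J⁺·V = [-0.1300, 0.5990, -0.5750, 0.8080, -0.4630]

-0.1300 0.5990 -0.5750 0.8080 -0.4630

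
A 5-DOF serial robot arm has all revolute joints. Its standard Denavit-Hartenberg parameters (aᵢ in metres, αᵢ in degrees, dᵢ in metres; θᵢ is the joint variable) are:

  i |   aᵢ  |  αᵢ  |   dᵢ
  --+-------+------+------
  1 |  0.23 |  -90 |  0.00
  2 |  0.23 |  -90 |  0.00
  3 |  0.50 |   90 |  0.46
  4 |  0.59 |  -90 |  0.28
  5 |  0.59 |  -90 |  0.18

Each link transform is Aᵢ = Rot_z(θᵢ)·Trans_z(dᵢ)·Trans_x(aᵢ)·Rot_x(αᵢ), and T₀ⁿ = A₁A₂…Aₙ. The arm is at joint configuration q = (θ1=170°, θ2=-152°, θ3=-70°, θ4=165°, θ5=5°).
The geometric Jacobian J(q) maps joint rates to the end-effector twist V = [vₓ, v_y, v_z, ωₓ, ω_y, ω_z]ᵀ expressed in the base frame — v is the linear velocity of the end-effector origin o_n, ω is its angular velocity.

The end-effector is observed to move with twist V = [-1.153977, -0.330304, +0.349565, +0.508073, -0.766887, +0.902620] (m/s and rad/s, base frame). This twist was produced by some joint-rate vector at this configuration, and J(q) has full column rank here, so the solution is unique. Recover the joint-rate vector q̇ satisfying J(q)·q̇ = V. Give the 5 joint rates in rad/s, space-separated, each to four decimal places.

0.6920 0.9110 -0.0960 -0.7020 0.0160

o_n = [-0.5919, 0.6779, 0.4191]
J₁: ẑ×o_n = [-0.6779, -0.5919, 0.0000], ω = ẑ
J2: z=[-0.1736, -0.9848, 0.0000] o=[-0.2265, 0.0399, 0.0000] → [-0.4127, 0.0728, -0.4706, -0.1736, -0.9848, 0.0000]
J3: z=[-0.4623, 0.0815, 0.8829] o=[-0.0265, 0.0047, 0.1080] → [-0.5690, -0.3554, -0.2651, -0.4623, 0.0815, 0.8829]
J4: z=[-0.8765, -0.1927, -0.4412] o=[-0.1721, -0.4468, 0.5944] → [0.5299, 0.0315, -1.0666, -0.8765, -0.1927, -0.4412]
J5: z=[0.4118, 0.1743, -0.8944] o=[-0.5646, 0.0690, 0.5142] → [0.5280, 0.0636, 0.2555, 0.4118, 0.1743, -0.8944]
q̇ = J⁺·V = [0.6920, 0.9110, -0.0960, -0.7020, 0.0160]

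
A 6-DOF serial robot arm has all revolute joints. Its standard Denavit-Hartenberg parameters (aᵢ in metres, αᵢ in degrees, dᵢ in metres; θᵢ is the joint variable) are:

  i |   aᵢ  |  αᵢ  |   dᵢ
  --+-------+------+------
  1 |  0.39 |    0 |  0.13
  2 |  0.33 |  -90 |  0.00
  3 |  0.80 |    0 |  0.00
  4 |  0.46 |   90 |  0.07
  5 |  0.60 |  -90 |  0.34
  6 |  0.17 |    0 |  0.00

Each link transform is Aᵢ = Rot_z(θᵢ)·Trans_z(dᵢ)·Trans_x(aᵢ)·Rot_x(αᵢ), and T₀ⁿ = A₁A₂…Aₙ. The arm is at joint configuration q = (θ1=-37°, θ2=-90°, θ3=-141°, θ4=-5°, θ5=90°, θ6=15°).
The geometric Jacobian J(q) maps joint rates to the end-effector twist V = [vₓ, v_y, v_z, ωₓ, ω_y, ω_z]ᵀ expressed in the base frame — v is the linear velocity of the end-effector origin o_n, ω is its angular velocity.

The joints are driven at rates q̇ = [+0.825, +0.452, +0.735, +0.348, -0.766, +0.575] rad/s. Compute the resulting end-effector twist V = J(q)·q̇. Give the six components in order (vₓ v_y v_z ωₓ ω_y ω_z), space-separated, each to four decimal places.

-0.0108 1.8071 1.4549 0.3203 -1.3746 1.5905

o_n = [1.4824, -0.0670, 0.6453]
J₁: ẑ×o_n = [0.0670, 1.4824, -0.0000], ω = ẑ
J2: z=[0.0000, 0.0000, 1.0000] o=[0.3115, -0.2347, 0.1300] → [-0.1677, 1.1709, 0.0000, 0.0000, 0.0000, 1.0000]
J3: z=[0.7986, -0.6018, 0.0000] o=[0.1129, -0.4983, 0.1300] → [-0.3101, -0.4115, 1.1686, 0.7986, -0.6018, 0.0000]
J4: z=[0.7986, -0.6018, 0.0000] o=[0.4870, -0.0017, 0.6335] → [-0.0071, -0.0095, 0.5469, 0.7986, -0.6018, 0.0000]
J5: z=[0.3365, 0.4466, -0.8290] o=[0.7724, 0.2607, 0.8907] → [-0.3813, -0.5060, -0.4273, 0.3365, 0.4466, -0.8290]
J6: z=[-0.4989, -0.6621, -0.5592] o=[1.3660, 0.0515, 0.6088] → [-0.0904, -0.0469, 0.1361, -0.4989, -0.6621, -0.5592]
V = J·q̇ = [-0.0108, 1.8071, 1.4549, 0.3203, -1.3746, 1.5905]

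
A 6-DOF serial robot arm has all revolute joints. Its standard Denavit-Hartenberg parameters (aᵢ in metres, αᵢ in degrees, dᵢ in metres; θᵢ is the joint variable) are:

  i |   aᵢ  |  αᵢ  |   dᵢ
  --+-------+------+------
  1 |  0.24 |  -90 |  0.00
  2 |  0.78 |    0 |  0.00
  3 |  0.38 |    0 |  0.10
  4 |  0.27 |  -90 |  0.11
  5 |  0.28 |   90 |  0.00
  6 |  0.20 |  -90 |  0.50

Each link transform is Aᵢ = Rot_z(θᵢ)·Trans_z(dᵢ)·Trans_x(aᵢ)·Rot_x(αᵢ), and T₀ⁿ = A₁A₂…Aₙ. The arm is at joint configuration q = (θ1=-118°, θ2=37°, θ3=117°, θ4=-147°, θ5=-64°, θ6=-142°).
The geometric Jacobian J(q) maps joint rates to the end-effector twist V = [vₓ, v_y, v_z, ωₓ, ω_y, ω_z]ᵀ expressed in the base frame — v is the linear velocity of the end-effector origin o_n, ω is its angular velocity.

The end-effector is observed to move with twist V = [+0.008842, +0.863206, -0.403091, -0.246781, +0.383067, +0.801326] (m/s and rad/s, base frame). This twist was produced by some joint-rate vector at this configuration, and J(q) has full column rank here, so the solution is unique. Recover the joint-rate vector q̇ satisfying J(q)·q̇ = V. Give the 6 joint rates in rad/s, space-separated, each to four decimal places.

-0.1680 0.9230 -0.5140 -0.9720 -0.9350 0.3770

o_n = [0.2828, -0.6166, -0.4985]
J₁: ẑ×o_n = [0.6166, 0.2828, -0.0000], ω = ẑ
J2: z=[0.8829, -0.4695, 0.0000] o=[-0.1127, -0.2119, 0.0000] → [0.2340, 0.4401, -0.1716, 0.8829, -0.4695, 0.0000]
J3: z=[0.8829, -0.4695, 0.0000] o=[-0.4051, -0.7619, -0.4694] → [0.0136, 0.0256, 0.4513, 0.8829, -0.4695, 0.0000]
J4: z=[0.8829, -0.4695, 0.0000] o=[-0.1565, -0.5073, -0.6360] → [-0.0646, -0.1214, 0.1098, 0.8829, -0.4695, 0.0000]
J5: z=[0.0572, 0.1076, -0.9925] o=[-0.1852, -0.7956, -0.6689] → [0.1960, -0.4743, -0.0401, 0.0572, 0.1076, -0.9925]
J6: z=[0.8059, 0.5819, 0.1095] o=[-0.0202, -1.0213, -0.6839] → [0.0635, -0.1162, 0.1498, 0.8059, 0.5819, 0.1095]
q̇ = J⁺·V = [-0.1680, 0.9230, -0.5140, -0.9720, -0.9350, 0.3770]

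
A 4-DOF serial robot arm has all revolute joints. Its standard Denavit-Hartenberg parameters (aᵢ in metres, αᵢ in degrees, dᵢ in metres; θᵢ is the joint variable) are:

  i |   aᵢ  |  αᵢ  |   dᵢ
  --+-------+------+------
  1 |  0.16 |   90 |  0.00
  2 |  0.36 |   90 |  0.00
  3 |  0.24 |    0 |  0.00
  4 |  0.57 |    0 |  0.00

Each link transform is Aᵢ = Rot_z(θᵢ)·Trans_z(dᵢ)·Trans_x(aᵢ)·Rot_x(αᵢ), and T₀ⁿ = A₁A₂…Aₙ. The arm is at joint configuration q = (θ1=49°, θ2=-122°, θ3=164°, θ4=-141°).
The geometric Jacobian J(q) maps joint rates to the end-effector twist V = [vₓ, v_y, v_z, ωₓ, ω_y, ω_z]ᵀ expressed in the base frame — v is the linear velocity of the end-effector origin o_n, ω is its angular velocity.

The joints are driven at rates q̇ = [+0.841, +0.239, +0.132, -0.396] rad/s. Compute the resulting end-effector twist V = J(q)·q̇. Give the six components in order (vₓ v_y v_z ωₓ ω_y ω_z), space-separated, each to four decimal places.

o_n = [0.0956, -0.3303, -0.5546]
J₁: ẑ×o_n = [0.3303, 0.0956, -0.0000], ω = ẑ
J2: z=[0.7547, -0.6561, 0.0000] o=[0.1050, 0.1208, 0.0000] → [0.3639, 0.4186, -0.3466, 0.7547, -0.6561, 0.0000]
J3: z=[-0.5564, -0.6400, 0.5299] o=[-0.0202, -0.0232, -0.3053] → [0.3223, -0.0773, 0.2450, -0.5564, -0.6400, 0.5299]
J4: z=[-0.5564, -0.6400, 0.5299] o=[0.1099, 0.0256, -0.1097] → [0.4734, -0.2552, 0.1889, -0.5564, -0.6400, 0.5299]
V = J·q̇ = [0.2198, 0.2713, -0.1253, 0.3273, 0.0122, 0.7011]

0.2198 0.2713 -0.1253 0.3273 0.0122 0.7011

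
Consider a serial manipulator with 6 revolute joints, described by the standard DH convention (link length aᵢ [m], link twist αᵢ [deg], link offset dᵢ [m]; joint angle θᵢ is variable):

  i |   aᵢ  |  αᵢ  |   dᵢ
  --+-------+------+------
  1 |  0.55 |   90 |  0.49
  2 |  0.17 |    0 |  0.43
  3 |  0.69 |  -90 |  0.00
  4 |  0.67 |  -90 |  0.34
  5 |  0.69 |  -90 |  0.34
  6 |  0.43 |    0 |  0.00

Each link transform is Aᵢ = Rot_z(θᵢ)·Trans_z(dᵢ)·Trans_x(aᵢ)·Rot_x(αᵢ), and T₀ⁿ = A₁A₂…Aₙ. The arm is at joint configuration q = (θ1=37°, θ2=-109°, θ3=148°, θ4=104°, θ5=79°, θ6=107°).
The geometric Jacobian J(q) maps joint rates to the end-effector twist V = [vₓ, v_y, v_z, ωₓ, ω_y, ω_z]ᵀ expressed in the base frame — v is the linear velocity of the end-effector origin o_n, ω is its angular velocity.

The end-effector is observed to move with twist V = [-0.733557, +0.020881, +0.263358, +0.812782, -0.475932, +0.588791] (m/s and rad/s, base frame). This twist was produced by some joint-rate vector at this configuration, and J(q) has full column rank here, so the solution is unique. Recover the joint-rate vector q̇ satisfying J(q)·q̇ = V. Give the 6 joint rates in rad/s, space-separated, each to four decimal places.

o_n = [0.6512, 0.9187, 0.5223]
J₁: ẑ×o_n = [-0.9187, 0.6512, 0.0000], ω = ẑ
J2: z=[0.6018, -0.7986, 0.0000] o=[0.4392, 0.3310, 0.4900] → [-0.0258, -0.0195, 0.5230, 0.6018, -0.7986, 0.0000]
J3: z=[0.6018, -0.7986, 0.0000] o=[0.6538, -0.0457, 0.3293] → [-0.1542, -0.1162, 0.5783, 0.6018, -0.7986, 0.0000]
J4: z=[-0.5026, -0.3787, 0.7771] o=[1.0821, 0.2770, 0.7635] → [-0.4074, -0.4560, -0.4857, -0.5026, -0.3787, 0.7771]
J5: z=[-0.4566, -0.6470, -0.6106] o=[0.4194, 0.5916, 0.9257] → [0.4607, -0.3258, 0.0007, -0.4566, -0.6470, -0.6106]
J6: z=[0.8165, -0.5773, 0.0012] o=[0.5079, 0.7153, 0.1717] → [-0.2027, -0.2861, 0.2489, 0.8165, -0.5773, 0.0012]
q̇ = J⁺·V = [0.4210, -0.3420, 0.4550, 0.0630, -0.1930, 0.8430]

0.4210 -0.3420 0.4550 0.0630 -0.1930 0.8430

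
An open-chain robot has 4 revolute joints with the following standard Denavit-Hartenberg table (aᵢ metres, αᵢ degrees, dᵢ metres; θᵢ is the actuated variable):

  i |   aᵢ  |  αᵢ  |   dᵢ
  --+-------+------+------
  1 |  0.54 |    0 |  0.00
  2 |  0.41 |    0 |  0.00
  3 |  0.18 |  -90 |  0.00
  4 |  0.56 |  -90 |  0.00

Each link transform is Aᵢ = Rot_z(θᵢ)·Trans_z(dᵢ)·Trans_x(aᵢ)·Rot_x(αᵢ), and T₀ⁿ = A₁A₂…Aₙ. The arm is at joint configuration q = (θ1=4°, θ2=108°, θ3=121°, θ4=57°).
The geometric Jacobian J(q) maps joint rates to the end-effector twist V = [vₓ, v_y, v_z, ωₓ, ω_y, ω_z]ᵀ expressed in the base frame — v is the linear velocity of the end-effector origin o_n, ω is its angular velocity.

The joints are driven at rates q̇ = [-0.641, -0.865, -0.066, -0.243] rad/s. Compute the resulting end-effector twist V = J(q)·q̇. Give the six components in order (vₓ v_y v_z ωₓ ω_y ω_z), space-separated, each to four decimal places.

-0.0809 0.2537 0.0741 -0.1941 0.1462 -1.5720

o_n = [0.0932, 0.0305, -0.4697]
J₁: ẑ×o_n = [-0.0305, 0.0932, 0.0000], ω = ẑ
J2: z=[0.0000, 0.0000, 1.0000] o=[0.5387, 0.0377, 0.0000] → [0.0072, -0.4455, 0.0000, 0.0000, 0.0000, 1.0000]
J3: z=[0.0000, 0.0000, 1.0000] o=[0.3851, 0.4178, 0.0000] → [0.3873, -0.2919, 0.0000, 0.0000, 0.0000, 1.0000]
J4: z=[0.7986, -0.6018, 0.0000] o=[0.2768, 0.2741, 0.0000] → [0.2826, 0.3751, -0.3050, 0.7986, -0.6018, 0.0000]
V = J·q̇ = [-0.0809, 0.2537, 0.0741, -0.1941, 0.1462, -1.5720]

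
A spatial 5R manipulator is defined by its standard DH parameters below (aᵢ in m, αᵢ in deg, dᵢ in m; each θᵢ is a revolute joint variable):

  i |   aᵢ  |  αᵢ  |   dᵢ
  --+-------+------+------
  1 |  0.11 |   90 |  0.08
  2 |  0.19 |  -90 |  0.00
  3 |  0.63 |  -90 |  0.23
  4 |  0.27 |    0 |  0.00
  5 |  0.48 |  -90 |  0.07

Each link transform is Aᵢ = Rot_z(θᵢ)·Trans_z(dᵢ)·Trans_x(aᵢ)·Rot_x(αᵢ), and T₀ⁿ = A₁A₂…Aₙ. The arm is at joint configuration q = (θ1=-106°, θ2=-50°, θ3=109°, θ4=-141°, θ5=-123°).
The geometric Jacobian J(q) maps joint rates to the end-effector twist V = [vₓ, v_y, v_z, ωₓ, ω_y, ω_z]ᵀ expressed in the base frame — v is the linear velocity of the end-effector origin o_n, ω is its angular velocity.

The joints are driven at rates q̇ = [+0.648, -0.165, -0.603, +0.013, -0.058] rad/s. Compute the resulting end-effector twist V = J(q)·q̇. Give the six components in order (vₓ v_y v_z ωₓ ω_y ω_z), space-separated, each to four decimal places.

o_n = [0.2998, -0.1409, 0.0276]
J₁: ẑ×o_n = [0.1409, 0.2998, -0.0000], ω = ẑ
J2: z=[-0.9613, 0.2756, 0.0000] o=[-0.0303, -0.1057, 0.0800] → [-0.0144, -0.0503, -0.0572, -0.9613, 0.2756, 0.0000]
J3: z=[-0.2112, -0.7364, 0.6428] o=[-0.0640, -0.2231, -0.0655] → [-0.1215, 0.2535, 0.2505, -0.2112, -0.7364, 0.6428]
J4: z=[-0.1454, 0.6740, 0.7243] o=[0.4964, -0.4300, 0.2394] → [-0.3521, -0.1732, 0.0904, -0.1454, 0.6740, 0.7243]
J5: z=[-0.1454, 0.6740, 0.7243] o=[0.2577, -0.5426, 0.2963] → [-0.4720, -0.0086, -0.0868, -0.1454, 0.6740, 0.7243]
V = J·q̇ = [0.1897, 0.0480, -0.1354, 0.2925, 0.3682, 0.2278]

0.1897 0.0480 -0.1354 0.2925 0.3682 0.2278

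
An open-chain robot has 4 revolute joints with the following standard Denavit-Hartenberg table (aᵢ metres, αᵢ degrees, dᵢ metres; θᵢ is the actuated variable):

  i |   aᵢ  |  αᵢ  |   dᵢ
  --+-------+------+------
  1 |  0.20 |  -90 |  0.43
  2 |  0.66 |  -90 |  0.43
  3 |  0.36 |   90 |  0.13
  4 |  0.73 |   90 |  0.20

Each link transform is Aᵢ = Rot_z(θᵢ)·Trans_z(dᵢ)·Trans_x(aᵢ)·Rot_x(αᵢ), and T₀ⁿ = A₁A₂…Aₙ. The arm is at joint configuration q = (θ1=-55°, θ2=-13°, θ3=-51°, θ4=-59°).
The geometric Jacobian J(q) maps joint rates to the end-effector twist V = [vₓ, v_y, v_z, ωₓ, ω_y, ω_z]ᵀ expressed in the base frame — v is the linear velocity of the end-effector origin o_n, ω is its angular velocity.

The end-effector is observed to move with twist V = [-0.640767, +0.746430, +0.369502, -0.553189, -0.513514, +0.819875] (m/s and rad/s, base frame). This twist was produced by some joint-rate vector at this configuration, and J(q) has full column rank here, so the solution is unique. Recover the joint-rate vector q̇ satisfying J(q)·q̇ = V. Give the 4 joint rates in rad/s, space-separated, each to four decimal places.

o_n = [1.5155, -0.1980, 1.1307]
J₁: ẑ×o_n = [0.1980, 1.5155, -0.0000], ω = ẑ
J2: z=[0.8192, 0.5736, 0.0000] o=[0.1147, -0.1638, 0.4300] → [0.4019, -0.5740, -0.8314, 0.8192, 0.5736, 0.0000]
J3: z=[0.1290, -0.1843, -0.9744] o=[0.8358, -0.4440, 0.5785] → [0.1379, -0.7335, 0.1570, 0.1290, -0.1843, -0.9744]
J4: z=[0.0812, 0.9812, -0.1748] o=[1.2084, -0.4883, 0.5028] → [0.6669, -0.1047, -0.2778, 0.0812, 0.9812, -0.1748]
q̇ = J⁺·V = [-0.1800, -0.4840, -0.9510, -0.4190]

-0.1800 -0.4840 -0.9510 -0.4190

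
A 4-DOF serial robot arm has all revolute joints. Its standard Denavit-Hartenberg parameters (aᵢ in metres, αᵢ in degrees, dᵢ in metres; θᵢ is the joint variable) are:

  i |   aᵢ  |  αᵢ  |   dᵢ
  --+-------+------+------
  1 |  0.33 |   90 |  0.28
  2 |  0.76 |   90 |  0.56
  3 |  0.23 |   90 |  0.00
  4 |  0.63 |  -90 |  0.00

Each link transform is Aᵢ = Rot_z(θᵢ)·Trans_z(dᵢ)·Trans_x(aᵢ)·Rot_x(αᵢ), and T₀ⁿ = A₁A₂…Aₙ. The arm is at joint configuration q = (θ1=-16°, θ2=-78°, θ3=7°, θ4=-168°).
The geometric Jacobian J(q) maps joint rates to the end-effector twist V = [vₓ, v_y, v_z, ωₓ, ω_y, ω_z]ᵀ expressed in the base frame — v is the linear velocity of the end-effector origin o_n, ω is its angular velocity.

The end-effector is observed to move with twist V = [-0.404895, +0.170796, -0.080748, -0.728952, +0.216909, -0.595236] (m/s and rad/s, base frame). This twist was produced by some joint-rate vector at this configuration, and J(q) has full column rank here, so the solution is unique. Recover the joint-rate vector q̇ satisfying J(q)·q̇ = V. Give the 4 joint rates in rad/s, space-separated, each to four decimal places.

-0.4600 -0.2180 0.7720 -0.2120

o_n = [0.3743, -0.6409, -0.0612]
J₁: ẑ×o_n = [0.6409, 0.3743, -0.0000], ω = ẑ
J2: z=[-0.2756, -0.9613, 0.0000] o=[0.3172, -0.0910, 0.2800] → [0.3280, -0.0940, 0.2064, -0.2756, -0.9613, 0.0000]
J3: z=[-0.9403, 0.2696, -0.2079] o=[0.3148, -0.6728, -0.4634] → [0.1151, 0.3658, -0.0460, -0.9403, 0.2696, -0.2079]
J4: z=[0.2979, 0.9471, -0.1192] o=[0.3526, -0.7128, -0.6867] → [0.6010, -0.1889, 0.0010, 0.2979, 0.9471, -0.1192]
q̇ = J⁺·V = [-0.4600, -0.2180, 0.7720, -0.2120]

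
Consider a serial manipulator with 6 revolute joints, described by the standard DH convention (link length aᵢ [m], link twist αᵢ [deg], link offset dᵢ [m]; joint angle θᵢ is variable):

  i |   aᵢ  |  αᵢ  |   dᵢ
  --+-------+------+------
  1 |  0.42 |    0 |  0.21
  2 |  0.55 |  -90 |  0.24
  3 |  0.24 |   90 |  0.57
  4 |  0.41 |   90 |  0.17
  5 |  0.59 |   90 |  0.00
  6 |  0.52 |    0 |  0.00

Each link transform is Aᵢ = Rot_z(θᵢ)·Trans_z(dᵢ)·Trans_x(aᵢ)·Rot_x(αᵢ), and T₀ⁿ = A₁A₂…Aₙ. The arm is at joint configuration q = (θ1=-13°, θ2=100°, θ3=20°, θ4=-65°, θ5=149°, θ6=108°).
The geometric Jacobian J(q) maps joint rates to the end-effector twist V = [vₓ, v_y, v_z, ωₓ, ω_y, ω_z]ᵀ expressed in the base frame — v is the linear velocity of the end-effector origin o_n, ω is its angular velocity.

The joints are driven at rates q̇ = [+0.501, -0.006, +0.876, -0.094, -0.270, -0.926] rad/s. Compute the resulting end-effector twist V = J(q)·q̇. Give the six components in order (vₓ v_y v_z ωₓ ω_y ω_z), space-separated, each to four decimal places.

o_n = [0.1132, 0.4265, 0.8827]
J₁: ẑ×o_n = [-0.4265, 0.1132, 0.0000], ω = ẑ
J2: z=[0.0000, 0.0000, 1.0000] o=[0.4092, -0.0945, 0.2100] → [-0.5210, -0.2961, 0.0000, 0.0000, 0.0000, 1.0000]
J3: z=[-0.9986, 0.0523, 0.0000] o=[0.4380, 0.4548, 0.4500] → [0.0226, 0.4321, 0.0452, -0.9986, 0.0523, 0.0000]
J4: z=[0.0179, 0.3416, 0.9397] o=[-0.1194, 0.7098, 0.3679] → [0.4420, 0.2093, -0.0845, 0.0179, 0.3416, 0.9397]
J5: z=[0.3775, -0.8726, 0.3100] o=[0.2632, 0.9110, 0.4684] → [-0.2113, -0.2029, -0.3138, 0.3775, -0.8726, 0.3100]
J6: z=[0.4922, 0.4726, 0.7310] o=[-0.1995, 0.8382, 0.8270] → [0.3273, 0.2012, -0.3504, 0.4922, 0.4726, 0.7310]
V = J·q̇ = [-0.4783, 0.2857, 0.4568, -1.4342, -0.1883, -0.3540]

-0.4783 0.2857 0.4568 -1.4342 -0.1883 -0.3540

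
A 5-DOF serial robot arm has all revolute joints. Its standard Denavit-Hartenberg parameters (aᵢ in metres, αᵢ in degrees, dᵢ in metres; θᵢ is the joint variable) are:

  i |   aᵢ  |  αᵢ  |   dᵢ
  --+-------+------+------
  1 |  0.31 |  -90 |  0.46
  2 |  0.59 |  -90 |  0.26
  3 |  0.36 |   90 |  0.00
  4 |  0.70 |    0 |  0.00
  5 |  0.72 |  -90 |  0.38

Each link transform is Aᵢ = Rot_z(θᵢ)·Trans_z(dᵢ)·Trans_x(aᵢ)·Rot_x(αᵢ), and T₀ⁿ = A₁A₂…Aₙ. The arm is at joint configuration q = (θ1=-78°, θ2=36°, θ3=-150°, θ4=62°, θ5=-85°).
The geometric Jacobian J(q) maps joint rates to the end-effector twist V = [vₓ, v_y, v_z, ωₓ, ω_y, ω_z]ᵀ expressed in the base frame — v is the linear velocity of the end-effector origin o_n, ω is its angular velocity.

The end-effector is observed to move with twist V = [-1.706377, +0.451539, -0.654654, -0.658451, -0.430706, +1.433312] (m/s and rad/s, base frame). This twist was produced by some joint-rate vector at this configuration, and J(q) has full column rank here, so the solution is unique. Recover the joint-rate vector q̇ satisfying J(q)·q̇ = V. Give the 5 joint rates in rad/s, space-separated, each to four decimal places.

0.6140 -0.2980 -0.8300 0.6570 -0.1540

o_n = [0.4871, 0.6261, 0.6404]
J₁: ẑ×o_n = [-0.6261, 0.4871, 0.0000], ω = ẑ
J2: z=[0.9781, 0.2079, 0.0000] o=[0.0645, -0.3032, 0.4600] → [0.0375, -0.1764, 0.8211, 0.9781, 0.2079, 0.0000]
J3: z=[-0.1222, 0.5749, -0.8090] o=[0.4180, -0.7161, 0.1132] → [1.3889, 0.0085, -0.2037, -0.1222, 0.5749, -0.8090]
J4: z=[-0.9312, 0.2156, 0.2939] o=[0.5416, -0.4319, 0.2965] → [-0.2368, 0.3042, -0.9735, -0.9312, 0.2156, 0.2939]
J5: z=[-0.9312, 0.2156, 0.2939] o=[0.5790, 0.1828, -0.0363] → [0.0156, 0.6031, -0.3930, -0.9312, 0.2156, 0.2939]
q̇ = J⁺·V = [0.6140, -0.2980, -0.8300, 0.6570, -0.1540]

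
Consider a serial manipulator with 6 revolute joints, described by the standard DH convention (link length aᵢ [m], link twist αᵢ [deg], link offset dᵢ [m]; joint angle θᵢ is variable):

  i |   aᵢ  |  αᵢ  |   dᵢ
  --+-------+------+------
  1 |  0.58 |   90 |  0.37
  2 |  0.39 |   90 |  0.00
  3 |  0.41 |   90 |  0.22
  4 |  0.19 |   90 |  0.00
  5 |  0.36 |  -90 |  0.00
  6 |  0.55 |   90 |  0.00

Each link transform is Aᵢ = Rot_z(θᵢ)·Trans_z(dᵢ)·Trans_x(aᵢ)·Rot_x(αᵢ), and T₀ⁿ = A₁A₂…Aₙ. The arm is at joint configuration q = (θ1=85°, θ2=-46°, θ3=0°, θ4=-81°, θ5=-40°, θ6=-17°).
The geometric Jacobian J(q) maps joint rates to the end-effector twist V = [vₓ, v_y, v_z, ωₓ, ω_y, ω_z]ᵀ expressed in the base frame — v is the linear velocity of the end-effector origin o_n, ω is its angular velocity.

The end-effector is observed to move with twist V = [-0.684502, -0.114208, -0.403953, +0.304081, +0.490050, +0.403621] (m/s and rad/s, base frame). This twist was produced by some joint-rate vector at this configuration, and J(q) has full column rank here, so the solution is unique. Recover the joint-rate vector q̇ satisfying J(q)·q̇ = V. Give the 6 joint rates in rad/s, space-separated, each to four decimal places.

0.4460 -0.4270 -0.5630 -0.4980 -0.4180 -0.2470

o_n = [0.7065, 1.5411, 0.2717]
J₁: ẑ×o_n = [-1.5411, 0.7065, 0.0000], ω = ẑ
J2: z=[0.9962, -0.0872, 0.0000] o=[0.0506, 0.5778, 0.3700] → [0.0086, 0.0979, 1.0168, 0.9962, -0.0872, 0.0000]
J3: z=[-0.0627, -0.7166, -0.6947] o=[0.0742, 0.8477, 0.0895] → [0.3511, -0.4278, 0.4097, -0.0627, -0.7166, -0.6947]
J4: z=[-0.9962, 0.0872, -0.0000] o=[0.0852, 0.9738, -0.3583] → [0.0549, 0.6276, -0.6194, -0.9962, 0.0872, -0.0000]
J5: z=[-0.0500, -0.5714, 0.8192] o=[0.0988, 1.1288, -0.2493] → [-0.6354, 0.5239, 0.3266, -0.0500, -0.5714, 0.8192]
J6: z=[-0.7172, 0.5913, 0.3687] o=[0.3490, 1.3337, -0.0911] → [0.1381, 0.3920, -0.3602, -0.7172, 0.5913, 0.3687]
q̇ = J⁺·V = [0.4460, -0.4270, -0.5630, -0.4980, -0.4180, -0.2470]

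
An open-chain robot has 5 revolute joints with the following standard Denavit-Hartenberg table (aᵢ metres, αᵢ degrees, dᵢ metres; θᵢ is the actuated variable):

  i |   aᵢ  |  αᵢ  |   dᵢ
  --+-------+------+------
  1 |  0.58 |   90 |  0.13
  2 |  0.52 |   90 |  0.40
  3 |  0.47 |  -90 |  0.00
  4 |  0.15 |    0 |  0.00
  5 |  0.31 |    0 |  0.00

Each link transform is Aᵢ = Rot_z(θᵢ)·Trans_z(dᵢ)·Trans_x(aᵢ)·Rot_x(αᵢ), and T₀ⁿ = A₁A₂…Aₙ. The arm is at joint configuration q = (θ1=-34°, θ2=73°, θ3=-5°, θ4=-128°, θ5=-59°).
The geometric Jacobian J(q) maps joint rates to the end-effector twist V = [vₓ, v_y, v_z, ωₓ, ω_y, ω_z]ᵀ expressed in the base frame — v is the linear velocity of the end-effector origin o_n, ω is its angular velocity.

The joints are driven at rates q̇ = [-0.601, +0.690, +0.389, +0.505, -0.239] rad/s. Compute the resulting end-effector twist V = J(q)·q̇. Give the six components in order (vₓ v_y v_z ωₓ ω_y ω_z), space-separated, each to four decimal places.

-0.6824 -0.1684 0.1840 -0.2200 -1.0035 -0.6926

o_n = [0.4673, -0.7903, 0.6704]
J₁: ẑ×o_n = [0.7903, 0.4673, -0.0000], ω = ẑ
J2: z=[-0.5592, -0.8290, 0.0000] o=[0.4808, -0.3243, 0.1300] → [-0.4480, 0.3022, 0.2493, -0.5592, -0.8290, 0.0000]
J3: z=[0.7928, -0.5348, -0.2924] o=[0.3832, -0.7410, 0.6273] → [-0.0375, -0.0588, 0.0058, 0.7928, -0.5348, -0.2924]
J4: z=[-0.5359, -0.8401, 0.0833] o=[0.5196, -0.7836, 1.0750] → [0.3405, -0.2212, -0.0403, -0.5359, -0.8401, 0.0833]
J5: z=[-0.5359, -0.8401, 0.0833] o=[0.5865, -0.8384, 0.9525] → [0.2330, -0.1611, -0.1260, -0.5359, -0.8401, 0.0833]
V = J·q̇ = [-0.6824, -0.1684, 0.1840, -0.2200, -1.0035, -0.6926]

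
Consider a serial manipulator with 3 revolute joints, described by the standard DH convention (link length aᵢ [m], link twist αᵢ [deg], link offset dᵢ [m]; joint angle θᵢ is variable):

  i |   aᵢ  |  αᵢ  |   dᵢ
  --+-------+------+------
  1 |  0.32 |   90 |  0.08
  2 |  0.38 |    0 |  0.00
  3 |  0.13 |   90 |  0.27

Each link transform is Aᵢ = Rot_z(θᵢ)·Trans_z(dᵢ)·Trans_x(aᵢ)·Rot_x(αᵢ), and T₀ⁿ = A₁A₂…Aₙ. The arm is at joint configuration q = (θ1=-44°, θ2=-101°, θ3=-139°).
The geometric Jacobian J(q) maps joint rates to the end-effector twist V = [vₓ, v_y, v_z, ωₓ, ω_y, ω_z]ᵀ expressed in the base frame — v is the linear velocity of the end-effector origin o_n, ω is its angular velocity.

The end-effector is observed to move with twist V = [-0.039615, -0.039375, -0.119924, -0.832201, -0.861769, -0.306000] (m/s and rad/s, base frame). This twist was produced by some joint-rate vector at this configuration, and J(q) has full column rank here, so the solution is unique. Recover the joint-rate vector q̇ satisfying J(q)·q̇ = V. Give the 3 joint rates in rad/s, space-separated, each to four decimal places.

o_n = [-0.0563, -0.3210, -0.1804]
J₁: ẑ×o_n = [0.3210, -0.0563, 0.0000], ω = ẑ
J2: z=[-0.6947, -0.7193, 0.0000] o=[0.2302, -0.2223, 0.0800] → [0.1873, -0.1809, -0.1375, -0.6947, -0.7193, 0.0000]
J3: z=[-0.6947, -0.7193, 0.0000] o=[0.1780, -0.1719, -0.2930] → [-0.0810, 0.0782, -0.0650, -0.6947, -0.7193, 0.0000]
q̇ = J⁺·V = [-0.3060, 0.5800, 0.6180]

-0.3060 0.5800 0.6180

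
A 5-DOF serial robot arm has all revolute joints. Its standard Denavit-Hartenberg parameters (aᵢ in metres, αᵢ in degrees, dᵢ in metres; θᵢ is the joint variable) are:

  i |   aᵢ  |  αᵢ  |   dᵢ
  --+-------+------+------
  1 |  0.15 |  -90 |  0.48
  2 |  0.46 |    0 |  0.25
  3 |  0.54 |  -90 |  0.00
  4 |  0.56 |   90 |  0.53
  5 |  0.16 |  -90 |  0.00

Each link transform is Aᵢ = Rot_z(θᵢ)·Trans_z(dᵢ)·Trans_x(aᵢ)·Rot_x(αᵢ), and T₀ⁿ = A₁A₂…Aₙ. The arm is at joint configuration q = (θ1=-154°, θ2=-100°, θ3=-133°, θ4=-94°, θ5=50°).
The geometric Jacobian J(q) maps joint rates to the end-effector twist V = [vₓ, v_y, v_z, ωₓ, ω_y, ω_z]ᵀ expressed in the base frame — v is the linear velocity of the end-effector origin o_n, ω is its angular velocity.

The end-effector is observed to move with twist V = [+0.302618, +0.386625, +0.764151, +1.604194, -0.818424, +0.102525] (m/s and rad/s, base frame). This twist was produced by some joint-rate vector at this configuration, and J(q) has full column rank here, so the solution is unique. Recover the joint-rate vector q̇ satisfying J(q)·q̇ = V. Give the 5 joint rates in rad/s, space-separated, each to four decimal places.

0.4830 0.3760 0.9960 0.6360 -0.9580

o_n = [1.0719, -0.4910, 0.9314]
J₁: ẑ×o_n = [0.4910, 1.0719, -0.0000], ω = ẑ
J2: z=[0.4384, -0.8988, 0.0000] o=[-0.1348, -0.0658, 0.4800] → [-0.4057, -0.1979, 0.8982, 0.4384, -0.8988, 0.0000]
J3: z=[0.4384, -0.8988, 0.0000] o=[0.0466, -0.2554, 0.9330] → [0.0014, 0.0007, 0.8183, 0.4384, -0.8988, 0.0000]
J4: z=[0.7178, 0.3501, 0.6018] o=[0.3387, -0.1130, 0.5017] → [0.3779, 0.1329, -0.5281, 0.7178, 0.3501, 0.6018]
J5: z=[-0.5702, -0.2005, 0.7967] o=[0.9429, -0.4398, 0.8519] → [0.0248, 0.1482, 0.0551, -0.5702, -0.2005, 0.7967]
q̇ = J⁺·V = [0.4830, 0.3760, 0.9960, 0.6360, -0.9580]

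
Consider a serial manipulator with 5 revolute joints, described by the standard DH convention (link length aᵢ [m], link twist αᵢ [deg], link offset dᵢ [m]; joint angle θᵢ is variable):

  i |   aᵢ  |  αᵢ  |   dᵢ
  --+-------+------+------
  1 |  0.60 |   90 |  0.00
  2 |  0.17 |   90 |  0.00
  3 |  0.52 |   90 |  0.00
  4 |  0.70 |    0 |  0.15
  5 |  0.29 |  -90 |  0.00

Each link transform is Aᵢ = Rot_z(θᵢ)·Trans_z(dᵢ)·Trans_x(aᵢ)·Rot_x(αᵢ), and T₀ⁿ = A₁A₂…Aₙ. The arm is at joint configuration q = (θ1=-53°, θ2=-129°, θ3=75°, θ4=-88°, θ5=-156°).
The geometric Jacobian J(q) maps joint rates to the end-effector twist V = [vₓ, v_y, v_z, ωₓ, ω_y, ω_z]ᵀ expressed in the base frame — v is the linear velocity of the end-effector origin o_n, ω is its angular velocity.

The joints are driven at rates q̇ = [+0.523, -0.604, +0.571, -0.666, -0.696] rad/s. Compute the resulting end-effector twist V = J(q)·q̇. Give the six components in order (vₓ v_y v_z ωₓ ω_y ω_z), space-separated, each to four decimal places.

0.1632 0.3080 0.2374 0.4321 -0.1555 1.9047

o_n = [0.1153, -0.7583, -0.6049]
J₁: ẑ×o_n = [0.7583, 0.1153, -0.0000], ω = ẑ
J2: z=[-0.7986, -0.6018, 0.0000] o=[0.3611, -0.4792, 0.0000] → [0.3640, -0.4831, 0.0750, -0.7986, -0.6018, 0.0000]
J3: z=[-0.4677, 0.6207, 0.6293] o=[0.2967, -0.3937, -0.1321] → [-0.0640, -0.3353, 0.2831, -0.4677, 0.6207, 0.6293]
J4: z=[-0.1591, 0.6412, -0.7507] o=[-0.1554, -0.6284, -0.2367] → [-0.3336, -0.2618, -0.1529, -0.1591, 0.6412, -0.7507]
J5: z=[-0.1591, 0.6412, -0.7507] o=[0.1267, -0.9774, -0.7945] → [0.2861, 0.0387, -0.0276, -0.1591, 0.6412, -0.7507]
V = J·q̇ = [0.1632, 0.3080, 0.2374, 0.4321, -0.1555, 1.9047]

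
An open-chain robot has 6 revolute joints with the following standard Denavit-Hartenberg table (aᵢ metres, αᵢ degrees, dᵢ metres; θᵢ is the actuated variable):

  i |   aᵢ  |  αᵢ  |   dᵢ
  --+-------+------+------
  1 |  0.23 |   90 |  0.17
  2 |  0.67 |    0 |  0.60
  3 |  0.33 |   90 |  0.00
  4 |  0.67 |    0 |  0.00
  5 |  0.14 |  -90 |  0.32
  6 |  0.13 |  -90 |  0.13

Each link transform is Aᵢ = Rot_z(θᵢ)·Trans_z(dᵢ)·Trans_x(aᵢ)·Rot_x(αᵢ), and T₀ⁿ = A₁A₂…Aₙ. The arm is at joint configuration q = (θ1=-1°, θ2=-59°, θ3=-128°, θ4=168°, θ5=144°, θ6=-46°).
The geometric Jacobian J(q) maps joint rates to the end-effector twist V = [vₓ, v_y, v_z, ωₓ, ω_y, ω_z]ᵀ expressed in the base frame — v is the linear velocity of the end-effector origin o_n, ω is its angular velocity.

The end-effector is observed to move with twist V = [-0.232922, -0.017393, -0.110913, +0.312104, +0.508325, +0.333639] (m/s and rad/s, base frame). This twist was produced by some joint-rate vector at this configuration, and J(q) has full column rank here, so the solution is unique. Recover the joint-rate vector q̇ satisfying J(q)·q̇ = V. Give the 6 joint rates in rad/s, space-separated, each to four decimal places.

o_n = [0.6880, -0.6672, -0.0030]
J₁: ẑ×o_n = [0.6672, 0.6880, -0.0000], ω = ẑ
J2: z=[-0.0175, -0.9998, 0.0000] o=[0.2300, -0.0040, 0.1700] → [0.1729, -0.0030, 0.4696, -0.0175, -0.9998, 0.0000]
J3: z=[-0.0175, -0.9998, 0.0000] o=[0.5645, -0.6099, -0.4043] → [-0.4013, 0.0070, 0.1245, -0.0175, -0.9998, 0.0000]
J4: z=[0.1219, -0.0021, 0.9925] o=[0.2370, -0.6042, -0.3641] → [0.0618, 0.4036, -0.0067, 0.1219, -0.0021, 0.9925]
J5: z=[0.1219, -0.0021, 0.9925] o=[0.8850, -0.7549, -0.4440] → [-0.0879, -0.2492, 0.0103, 0.1219, -0.0021, 0.9925]
J6: z=[-0.7492, -0.6562, 0.0906] o=[0.8328, -0.6499, -0.1149] → [-0.0719, 0.0708, -0.0820, -0.7492, -0.6562, 0.0906]
q̇ = J⁺·V = [-0.4160, -0.2580, -0.0670, 0.7400, 0.0410, -0.2820]

-0.4160 -0.2580 -0.0670 0.7400 0.0410 -0.2820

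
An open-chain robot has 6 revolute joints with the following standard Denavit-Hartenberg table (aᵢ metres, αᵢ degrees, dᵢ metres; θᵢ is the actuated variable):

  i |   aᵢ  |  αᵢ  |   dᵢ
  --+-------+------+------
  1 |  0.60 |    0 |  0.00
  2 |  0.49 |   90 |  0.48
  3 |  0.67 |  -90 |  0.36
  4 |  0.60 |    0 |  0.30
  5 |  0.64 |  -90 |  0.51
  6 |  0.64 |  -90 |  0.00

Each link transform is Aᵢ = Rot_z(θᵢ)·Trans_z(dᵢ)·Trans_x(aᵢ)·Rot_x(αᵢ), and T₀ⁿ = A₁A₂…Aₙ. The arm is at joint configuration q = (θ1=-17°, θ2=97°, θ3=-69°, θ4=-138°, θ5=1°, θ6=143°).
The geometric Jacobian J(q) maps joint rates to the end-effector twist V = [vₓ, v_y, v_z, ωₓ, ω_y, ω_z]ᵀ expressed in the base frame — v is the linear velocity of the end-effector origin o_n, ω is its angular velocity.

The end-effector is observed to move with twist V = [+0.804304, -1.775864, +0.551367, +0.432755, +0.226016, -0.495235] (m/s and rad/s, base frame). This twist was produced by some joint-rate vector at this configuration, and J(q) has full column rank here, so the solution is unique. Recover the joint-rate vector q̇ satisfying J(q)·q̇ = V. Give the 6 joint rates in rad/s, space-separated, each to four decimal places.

-0.3020 -0.8240 0.9040 -0.3620 0.8660 -0.7070

o_n = [1.5723, 0.5961, 0.5110]
J₁: ẑ×o_n = [-0.5961, 1.5723, 0.0000], ω = ẑ
J2: z=[0.0000, 0.0000, 1.0000] o=[0.5738, -0.1754, 0.0000] → [-0.7715, 0.9985, 0.0000, 0.0000, 0.0000, 1.0000]
J3: z=[0.9848, -0.1736, 0.0000] o=[0.6589, 0.3071, 0.4800] → [-0.0054, -0.0305, 0.4432, 0.9848, -0.1736, 0.0000]
J4: z=[0.1621, 0.9194, 0.3584] o=[1.0551, 0.4811, -0.1455] → [0.5624, 0.0789, -0.4569, 0.1621, 0.9194, 0.3584]
J5: z=[0.1621, 0.9194, 0.3584] o=[1.4714, 0.5298, 0.3783] → [0.0983, 0.0147, -0.0821, 0.1621, 0.9194, 0.3584]
J6: z=[0.7627, 0.1137, -0.6367] o=[1.9548, 0.7577, 0.9980] → [-0.1583, 0.6150, -0.0798, 0.7627, 0.1137, -0.6367]
q̇ = J⁺·V = [-0.3020, -0.8240, 0.9040, -0.3620, 0.8660, -0.7070]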